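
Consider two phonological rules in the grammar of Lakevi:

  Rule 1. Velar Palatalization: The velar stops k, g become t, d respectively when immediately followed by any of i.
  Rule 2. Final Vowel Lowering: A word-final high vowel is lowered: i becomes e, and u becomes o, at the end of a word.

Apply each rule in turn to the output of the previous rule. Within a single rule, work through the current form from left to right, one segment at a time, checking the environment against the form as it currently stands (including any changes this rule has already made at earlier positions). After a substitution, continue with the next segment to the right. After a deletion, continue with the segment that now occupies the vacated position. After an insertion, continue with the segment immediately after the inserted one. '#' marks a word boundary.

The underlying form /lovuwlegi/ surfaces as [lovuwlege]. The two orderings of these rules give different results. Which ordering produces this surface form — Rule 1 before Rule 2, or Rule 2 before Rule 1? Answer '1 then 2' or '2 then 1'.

2 then 1

Order 1 then 2:
  1 Velar Palatalization: [lovuwlegi] → [lovuwledi]
  2 Final Vowel Lowering: [lovuwledi] → [lovuwlede]
  result: [lovuwlede]
Order 2 then 1:
  2 Final Vowel Lowering: [lovuwlegi] → [lovuwlege]
  1 Velar Palatalization: no change — [lovuwlege]
  result: [lovuwlege]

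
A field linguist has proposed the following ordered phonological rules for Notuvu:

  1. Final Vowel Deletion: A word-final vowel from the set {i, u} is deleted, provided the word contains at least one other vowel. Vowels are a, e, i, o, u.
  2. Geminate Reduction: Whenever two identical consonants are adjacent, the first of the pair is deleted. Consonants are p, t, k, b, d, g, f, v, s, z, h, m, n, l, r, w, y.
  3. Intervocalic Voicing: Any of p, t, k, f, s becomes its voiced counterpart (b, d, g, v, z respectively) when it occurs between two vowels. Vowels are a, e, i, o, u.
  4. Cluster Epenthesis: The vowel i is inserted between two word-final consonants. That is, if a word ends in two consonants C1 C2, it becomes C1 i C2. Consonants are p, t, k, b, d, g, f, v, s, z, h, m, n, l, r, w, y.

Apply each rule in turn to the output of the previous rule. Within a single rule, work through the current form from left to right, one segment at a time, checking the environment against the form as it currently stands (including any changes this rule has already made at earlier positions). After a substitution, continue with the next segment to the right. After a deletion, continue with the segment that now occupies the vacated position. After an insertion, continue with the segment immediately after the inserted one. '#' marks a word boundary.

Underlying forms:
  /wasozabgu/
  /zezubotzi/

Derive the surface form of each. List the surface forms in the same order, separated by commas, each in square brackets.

/wasozabgu/:
  1 Final Vowel Deletion: [wasozabgu] → [wasozabg]
  2 Geminate Reduction: no change — [wasozabg]
  3 Intervocalic Voicing: [wasozabg] → [wazozabg]
  4 Cluster Epenthesis: [wazozabg] → [wazozabig]
/zezubotzi/:
  1 Final Vowel Deletion: [zezubotzi] → [zezubotz]
  2 Geminate Reduction: no change — [zezubotz]
  3 Intervocalic Voicing: no change — [zezubotz]
  4 Cluster Epenthesis: [zezubotz] → [zezubotiz]

[wazozabig], [zezubotiz]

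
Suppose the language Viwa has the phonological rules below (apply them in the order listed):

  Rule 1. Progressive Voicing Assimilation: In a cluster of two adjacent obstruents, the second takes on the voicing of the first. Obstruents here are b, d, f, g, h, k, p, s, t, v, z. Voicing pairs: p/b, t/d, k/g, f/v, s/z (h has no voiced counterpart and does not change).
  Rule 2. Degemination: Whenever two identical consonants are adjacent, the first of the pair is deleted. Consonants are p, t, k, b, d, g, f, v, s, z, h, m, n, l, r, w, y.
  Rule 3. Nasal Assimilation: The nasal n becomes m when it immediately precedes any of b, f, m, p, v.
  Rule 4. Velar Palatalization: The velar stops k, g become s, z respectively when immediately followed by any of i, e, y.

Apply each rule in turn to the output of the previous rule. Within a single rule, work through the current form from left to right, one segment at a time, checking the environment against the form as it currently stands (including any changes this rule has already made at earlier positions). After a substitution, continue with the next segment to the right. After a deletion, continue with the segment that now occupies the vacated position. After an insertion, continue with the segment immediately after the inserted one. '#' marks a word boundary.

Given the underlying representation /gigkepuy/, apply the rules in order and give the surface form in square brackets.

Rule 1 Progressive Voicing Assimilation: [gigkepuy] → [giggepuy]
Rule 2 Degemination: [giggepuy] → [gigepuy]
Rule 3 Nasal Assimilation: no change — [gigepuy]
Rule 4 Velar Palatalization: [gigepuy] → [zizepuy]

[zizepuy]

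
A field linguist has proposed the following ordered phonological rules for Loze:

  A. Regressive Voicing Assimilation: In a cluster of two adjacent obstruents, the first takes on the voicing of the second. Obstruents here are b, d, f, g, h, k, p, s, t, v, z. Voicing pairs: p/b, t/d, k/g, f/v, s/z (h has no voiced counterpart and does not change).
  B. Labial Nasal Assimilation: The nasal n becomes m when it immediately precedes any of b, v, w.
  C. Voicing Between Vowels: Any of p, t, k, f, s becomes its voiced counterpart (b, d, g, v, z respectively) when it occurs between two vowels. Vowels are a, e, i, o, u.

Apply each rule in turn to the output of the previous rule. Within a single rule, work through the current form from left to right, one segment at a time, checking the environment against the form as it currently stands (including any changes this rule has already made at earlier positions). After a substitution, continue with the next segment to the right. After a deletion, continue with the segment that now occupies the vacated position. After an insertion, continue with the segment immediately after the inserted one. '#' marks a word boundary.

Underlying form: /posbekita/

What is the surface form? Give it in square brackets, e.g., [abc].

[pozbegida]

A Regressive Voicing Assimilation: [posbekita] → [pozbekita]
B Labial Nasal Assimilation: no change — [pozbekita]
C Voicing Between Vowels: [pozbekita] → [pozbegida]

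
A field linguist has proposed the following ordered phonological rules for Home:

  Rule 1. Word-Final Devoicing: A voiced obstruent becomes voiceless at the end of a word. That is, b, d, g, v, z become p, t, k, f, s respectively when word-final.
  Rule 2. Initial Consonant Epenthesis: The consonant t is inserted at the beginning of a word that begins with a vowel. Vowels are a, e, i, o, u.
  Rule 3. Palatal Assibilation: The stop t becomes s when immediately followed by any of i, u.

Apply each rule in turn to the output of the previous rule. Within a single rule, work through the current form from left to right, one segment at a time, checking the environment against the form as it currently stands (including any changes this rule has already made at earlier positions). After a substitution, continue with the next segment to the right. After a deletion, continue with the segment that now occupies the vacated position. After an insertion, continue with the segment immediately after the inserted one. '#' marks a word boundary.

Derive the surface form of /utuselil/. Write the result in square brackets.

Rule 1 Word-Final Devoicing: no change — [utuselil]
Rule 2 Initial Consonant Epenthesis: [utuselil] → [tutuselil]
Rule 3 Palatal Assibilation: [tutuselil] → [sususelil]

[sususelil]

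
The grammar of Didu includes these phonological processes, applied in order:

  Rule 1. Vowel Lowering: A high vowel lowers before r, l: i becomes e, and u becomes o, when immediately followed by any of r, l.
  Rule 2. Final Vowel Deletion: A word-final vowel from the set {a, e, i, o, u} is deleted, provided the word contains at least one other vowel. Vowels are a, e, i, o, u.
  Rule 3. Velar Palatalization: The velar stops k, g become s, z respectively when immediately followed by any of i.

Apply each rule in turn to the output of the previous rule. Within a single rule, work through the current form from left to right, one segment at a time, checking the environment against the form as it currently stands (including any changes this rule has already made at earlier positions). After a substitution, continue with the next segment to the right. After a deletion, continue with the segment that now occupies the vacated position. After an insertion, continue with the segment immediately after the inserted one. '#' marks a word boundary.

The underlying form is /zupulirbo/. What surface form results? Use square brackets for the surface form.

Rule 1 Vowel Lowering: [zupulirbo] → [zupolerbo]
Rule 2 Final Vowel Deletion: [zupolerbo] → [zupolerb]
Rule 3 Velar Palatalization: no change — [zupolerb]

[zupolerb]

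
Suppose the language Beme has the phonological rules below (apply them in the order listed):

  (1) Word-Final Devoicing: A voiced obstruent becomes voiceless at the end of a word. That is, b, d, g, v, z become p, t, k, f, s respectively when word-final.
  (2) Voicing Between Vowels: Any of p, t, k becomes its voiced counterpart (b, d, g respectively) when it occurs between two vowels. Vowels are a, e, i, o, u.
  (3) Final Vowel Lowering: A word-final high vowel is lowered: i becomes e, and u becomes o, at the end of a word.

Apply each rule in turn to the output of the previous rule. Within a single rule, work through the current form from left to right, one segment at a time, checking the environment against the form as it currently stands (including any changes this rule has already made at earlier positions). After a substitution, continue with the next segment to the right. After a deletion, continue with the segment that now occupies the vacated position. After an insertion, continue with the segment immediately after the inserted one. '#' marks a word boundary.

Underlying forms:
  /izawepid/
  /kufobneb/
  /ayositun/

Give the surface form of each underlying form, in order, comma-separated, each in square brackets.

[izawebit], [kufobnep], [ayosidun]

/izawepid/:
  (1) Word-Final Devoicing: [izawepid] → [izawepit]
  (2) Voicing Between Vowels: [izawepit] → [izawebit]
  (3) Final Vowel Lowering: no change — [izawebit]
/kufobneb/:
  (1) Word-Final Devoicing: [kufobneb] → [kufobnep]
  (2) Voicing Between Vowels: no change — [kufobnep]
  (3) Final Vowel Lowering: no change — [kufobnep]
/ayositun/:
  (1) Word-Final Devoicing: no change — [ayositun]
  (2) Voicing Between Vowels: [ayositun] → [ayosidun]
  (3) Final Vowel Lowering: no change — [ayosidun]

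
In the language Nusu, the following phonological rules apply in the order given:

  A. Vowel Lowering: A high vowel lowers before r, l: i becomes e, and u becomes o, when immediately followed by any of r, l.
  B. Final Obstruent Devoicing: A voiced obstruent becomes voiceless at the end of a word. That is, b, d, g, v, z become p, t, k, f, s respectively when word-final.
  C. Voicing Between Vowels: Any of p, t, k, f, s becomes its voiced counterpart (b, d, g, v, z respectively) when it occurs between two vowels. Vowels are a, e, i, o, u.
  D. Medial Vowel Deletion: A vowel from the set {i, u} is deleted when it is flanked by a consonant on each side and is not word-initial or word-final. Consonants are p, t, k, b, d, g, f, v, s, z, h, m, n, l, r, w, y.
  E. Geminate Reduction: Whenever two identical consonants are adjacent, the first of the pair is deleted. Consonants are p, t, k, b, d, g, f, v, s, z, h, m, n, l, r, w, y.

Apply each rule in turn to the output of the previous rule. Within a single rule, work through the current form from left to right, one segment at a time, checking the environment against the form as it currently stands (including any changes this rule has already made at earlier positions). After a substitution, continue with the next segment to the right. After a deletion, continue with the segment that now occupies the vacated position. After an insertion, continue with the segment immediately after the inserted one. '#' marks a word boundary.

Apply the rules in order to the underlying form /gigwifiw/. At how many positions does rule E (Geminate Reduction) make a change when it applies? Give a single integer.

A Vowel Lowering: no change — [gigwifiw]
B Final Obstruent Devoicing: no change — [gigwifiw]
C Voicing Between Vowels: [gigwifiw] → [gigwiviw]
D Medial Vowel Deletion: [gigwiviw] → [ggwvw]
E Geminate Reduction: [ggwvw] → [gwvw]
Rule E changed 1 position(s).

1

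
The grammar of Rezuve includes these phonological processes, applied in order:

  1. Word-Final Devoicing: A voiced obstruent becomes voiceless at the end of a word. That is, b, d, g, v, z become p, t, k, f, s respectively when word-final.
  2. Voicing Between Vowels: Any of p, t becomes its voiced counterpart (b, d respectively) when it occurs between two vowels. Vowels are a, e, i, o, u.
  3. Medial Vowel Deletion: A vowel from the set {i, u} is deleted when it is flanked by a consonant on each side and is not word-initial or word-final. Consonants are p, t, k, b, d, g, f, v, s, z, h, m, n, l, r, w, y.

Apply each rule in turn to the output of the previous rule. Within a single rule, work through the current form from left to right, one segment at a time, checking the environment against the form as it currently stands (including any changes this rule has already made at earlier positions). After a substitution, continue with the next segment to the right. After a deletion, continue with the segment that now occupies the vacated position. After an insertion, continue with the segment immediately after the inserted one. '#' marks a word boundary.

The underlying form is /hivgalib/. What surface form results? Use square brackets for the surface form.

[hvgalp]

1 Word-Final Devoicing: [hivgalib] → [hivgalip]
2 Voicing Between Vowels: no change — [hivgalip]
3 Medial Vowel Deletion: [hivgalip] → [hvgalp]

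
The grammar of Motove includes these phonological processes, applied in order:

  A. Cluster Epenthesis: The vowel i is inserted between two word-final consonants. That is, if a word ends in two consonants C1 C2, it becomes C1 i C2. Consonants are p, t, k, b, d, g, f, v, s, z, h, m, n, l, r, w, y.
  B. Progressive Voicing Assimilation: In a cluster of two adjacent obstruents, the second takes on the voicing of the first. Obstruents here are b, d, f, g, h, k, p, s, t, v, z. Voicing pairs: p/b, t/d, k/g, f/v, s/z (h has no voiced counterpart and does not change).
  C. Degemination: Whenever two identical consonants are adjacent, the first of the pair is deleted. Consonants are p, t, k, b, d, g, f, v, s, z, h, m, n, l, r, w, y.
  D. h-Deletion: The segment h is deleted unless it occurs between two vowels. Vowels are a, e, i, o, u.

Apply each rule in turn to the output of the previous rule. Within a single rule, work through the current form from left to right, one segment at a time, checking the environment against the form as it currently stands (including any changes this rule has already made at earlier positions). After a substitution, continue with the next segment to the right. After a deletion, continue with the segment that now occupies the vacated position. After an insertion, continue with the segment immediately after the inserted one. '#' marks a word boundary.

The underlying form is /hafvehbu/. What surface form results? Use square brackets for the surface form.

[afepu]

A Cluster Epenthesis: no change — [hafvehbu]
B Progressive Voicing Assimilation: [hafvehbu] → [haffehpu]
C Degemination: [haffehpu] → [hafehpu]
D h-Deletion: [hafehpu] → [afepu]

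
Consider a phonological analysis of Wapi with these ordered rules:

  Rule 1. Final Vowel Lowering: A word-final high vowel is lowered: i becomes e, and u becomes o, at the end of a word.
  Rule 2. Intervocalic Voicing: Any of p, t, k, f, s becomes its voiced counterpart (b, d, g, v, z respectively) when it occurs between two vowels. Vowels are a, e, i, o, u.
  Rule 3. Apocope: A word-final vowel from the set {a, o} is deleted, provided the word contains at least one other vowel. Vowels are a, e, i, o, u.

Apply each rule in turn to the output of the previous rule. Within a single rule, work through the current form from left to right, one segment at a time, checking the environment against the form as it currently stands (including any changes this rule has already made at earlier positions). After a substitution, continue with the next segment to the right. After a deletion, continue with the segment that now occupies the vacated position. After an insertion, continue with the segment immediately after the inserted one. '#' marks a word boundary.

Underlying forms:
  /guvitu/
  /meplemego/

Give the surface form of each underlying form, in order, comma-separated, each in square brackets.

/guvitu/:
  Rule 1 Final Vowel Lowering: [guvitu] → [guvito]
  Rule 2 Intervocalic Voicing: [guvito] → [guvido]
  Rule 3 Apocope: [guvido] → [guvid]
/meplemego/:
  Rule 1 Final Vowel Lowering: no change — [meplemego]
  Rule 2 Intervocalic Voicing: no change — [meplemego]
  Rule 3 Apocope: [meplemego] → [meplemeg]

[guvid], [meplemeg]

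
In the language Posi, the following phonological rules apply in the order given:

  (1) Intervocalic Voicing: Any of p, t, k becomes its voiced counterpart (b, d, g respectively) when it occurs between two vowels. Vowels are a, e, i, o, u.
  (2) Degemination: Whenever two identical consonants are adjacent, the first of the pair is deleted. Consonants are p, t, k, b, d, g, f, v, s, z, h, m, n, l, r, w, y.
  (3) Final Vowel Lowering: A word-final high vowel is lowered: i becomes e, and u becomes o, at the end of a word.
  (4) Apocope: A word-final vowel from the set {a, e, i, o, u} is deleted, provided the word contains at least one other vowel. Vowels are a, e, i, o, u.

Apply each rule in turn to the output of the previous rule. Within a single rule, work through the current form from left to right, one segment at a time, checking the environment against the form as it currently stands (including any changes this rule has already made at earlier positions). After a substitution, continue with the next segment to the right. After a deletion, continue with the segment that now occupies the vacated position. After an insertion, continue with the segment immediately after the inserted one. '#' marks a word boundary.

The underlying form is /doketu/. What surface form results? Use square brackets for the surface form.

(1) Intervocalic Voicing: [doketu] → [dogedu]
(2) Degemination: no change — [dogedu]
(3) Final Vowel Lowering: [dogedu] → [dogedo]
(4) Apocope: [dogedo] → [doged]

[doged]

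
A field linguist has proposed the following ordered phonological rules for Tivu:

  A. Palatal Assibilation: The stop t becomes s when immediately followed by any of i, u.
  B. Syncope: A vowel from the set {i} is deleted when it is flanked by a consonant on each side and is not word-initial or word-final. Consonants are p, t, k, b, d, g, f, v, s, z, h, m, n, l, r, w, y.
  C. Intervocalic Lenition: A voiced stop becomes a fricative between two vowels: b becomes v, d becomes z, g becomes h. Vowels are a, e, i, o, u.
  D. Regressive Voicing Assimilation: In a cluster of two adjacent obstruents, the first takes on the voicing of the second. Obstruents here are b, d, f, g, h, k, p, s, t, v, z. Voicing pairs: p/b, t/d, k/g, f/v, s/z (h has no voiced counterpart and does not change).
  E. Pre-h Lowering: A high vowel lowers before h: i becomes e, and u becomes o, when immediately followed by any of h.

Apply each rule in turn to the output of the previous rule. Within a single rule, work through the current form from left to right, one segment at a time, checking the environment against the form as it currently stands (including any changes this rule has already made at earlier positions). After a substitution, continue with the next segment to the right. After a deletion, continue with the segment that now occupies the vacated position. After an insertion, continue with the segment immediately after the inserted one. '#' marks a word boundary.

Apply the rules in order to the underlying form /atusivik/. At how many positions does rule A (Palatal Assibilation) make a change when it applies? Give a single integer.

A Palatal Assibilation: [atusivik] → [asusivik]
B Syncope: [asusivik] → [asusvk]
C Intervocalic Lenition: no change — [asusvk]
D Regressive Voicing Assimilation: [asusvk] → [asuzfk]
E Pre-h Lowering: no change — [asuzfk]
Rule A changed 1 position(s).

1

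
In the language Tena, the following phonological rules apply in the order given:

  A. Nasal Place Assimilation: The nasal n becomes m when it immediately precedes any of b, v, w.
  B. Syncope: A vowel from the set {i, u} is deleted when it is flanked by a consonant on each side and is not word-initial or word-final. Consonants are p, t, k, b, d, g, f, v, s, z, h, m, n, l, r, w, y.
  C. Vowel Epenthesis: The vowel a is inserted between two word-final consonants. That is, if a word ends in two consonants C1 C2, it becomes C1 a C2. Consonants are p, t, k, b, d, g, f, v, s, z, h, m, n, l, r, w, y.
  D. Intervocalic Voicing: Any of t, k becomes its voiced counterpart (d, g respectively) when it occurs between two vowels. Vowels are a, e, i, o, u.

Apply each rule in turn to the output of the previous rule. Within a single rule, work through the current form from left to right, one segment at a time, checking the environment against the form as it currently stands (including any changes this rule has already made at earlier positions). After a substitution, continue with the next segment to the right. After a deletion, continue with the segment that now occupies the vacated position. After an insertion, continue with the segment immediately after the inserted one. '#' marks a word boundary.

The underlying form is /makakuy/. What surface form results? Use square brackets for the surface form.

[magagay]

A Nasal Place Assimilation: no change — [makakuy]
B Syncope: [makakuy] → [makaky]
C Vowel Epenthesis: [makaky] → [makakay]
D Intervocalic Voicing: [makakay] → [magagay]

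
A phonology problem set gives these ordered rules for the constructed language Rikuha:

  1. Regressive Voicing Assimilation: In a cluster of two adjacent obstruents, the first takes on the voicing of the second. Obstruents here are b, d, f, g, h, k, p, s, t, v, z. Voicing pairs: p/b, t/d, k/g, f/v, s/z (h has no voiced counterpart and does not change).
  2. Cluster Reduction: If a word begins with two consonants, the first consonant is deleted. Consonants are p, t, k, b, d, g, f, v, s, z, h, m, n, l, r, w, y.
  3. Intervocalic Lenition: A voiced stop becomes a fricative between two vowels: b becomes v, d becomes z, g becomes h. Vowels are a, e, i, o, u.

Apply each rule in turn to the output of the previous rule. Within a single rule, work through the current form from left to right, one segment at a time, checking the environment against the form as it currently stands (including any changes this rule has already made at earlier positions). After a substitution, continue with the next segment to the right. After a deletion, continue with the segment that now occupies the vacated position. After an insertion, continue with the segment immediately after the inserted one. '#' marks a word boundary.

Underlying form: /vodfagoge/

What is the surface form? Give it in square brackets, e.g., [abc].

1 Regressive Voicing Assimilation: [vodfagoge] → [votfagoge]
2 Cluster Reduction: no change — [votfagoge]
3 Intervocalic Lenition: [votfagoge] → [votfahohe]

[votfahohe]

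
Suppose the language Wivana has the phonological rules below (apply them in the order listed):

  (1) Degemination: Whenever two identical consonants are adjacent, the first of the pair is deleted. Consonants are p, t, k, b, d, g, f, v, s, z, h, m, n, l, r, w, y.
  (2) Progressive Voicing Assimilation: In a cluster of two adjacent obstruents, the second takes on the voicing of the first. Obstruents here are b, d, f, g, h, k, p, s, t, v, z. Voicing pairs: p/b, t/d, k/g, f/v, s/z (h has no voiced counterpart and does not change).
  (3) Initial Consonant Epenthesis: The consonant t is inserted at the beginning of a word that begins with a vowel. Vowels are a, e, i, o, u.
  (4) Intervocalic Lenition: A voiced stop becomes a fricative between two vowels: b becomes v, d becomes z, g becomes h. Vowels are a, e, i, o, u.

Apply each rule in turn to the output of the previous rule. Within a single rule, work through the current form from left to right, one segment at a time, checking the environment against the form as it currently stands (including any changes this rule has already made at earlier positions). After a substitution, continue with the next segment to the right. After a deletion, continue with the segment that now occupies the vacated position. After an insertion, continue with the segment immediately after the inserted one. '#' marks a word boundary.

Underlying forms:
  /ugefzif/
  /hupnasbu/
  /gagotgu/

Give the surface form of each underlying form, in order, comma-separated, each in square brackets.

[tuhefsif], [hupnaspu], [gahotku]

/ugefzif/:
  (1) Degemination: no change — [ugefzif]
  (2) Progressive Voicing Assimilation: [ugefzif] → [ugefsif]
  (3) Initial Consonant Epenthesis: [ugefsif] → [tugefsif]
  (4) Intervocalic Lenition: [tugefsif] → [tuhefsif]
/hupnasbu/:
  (1) Degemination: no change — [hupnasbu]
  (2) Progressive Voicing Assimilation: [hupnasbu] → [hupnaspu]
  (3) Initial Consonant Epenthesis: no change — [hupnaspu]
  (4) Intervocalic Lenition: no change — [hupnaspu]
/gagotgu/:
  (1) Degemination: no change — [gagotgu]
  (2) Progressive Voicing Assimilation: [gagotgu] → [gagotku]
  (3) Initial Consonant Epenthesis: no change — [gagotku]
  (4) Intervocalic Lenition: [gagotku] → [gahotku]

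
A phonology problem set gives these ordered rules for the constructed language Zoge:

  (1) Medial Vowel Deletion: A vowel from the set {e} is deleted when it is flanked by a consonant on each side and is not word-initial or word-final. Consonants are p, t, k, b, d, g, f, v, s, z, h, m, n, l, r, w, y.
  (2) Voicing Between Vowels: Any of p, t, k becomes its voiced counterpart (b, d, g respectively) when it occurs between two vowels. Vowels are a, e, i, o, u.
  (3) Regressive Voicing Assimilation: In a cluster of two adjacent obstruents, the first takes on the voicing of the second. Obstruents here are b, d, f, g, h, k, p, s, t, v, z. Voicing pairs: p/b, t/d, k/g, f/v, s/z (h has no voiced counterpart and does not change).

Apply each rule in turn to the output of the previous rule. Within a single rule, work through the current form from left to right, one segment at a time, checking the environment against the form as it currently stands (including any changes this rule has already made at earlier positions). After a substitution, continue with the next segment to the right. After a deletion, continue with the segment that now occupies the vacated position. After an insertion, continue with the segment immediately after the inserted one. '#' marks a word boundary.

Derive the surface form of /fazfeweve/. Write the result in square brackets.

(1) Medial Vowel Deletion: [fazfeweve] → [fazfwve]
(2) Voicing Between Vowels: no change — [fazfwve]
(3) Regressive Voicing Assimilation: [fazfwve] → [fasfwve]

[fasfwve]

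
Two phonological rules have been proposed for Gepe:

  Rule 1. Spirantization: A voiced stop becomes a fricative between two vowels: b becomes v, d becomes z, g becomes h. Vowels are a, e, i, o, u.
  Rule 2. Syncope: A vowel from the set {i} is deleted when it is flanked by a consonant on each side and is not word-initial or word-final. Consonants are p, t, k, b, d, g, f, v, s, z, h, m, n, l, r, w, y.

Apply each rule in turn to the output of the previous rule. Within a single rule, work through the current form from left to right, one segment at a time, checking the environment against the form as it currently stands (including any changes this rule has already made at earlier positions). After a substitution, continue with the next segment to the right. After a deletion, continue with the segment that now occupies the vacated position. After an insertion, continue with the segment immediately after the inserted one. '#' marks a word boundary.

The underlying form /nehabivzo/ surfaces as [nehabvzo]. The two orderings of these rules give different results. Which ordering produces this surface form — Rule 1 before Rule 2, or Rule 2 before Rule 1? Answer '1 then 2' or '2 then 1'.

Order 1 then 2:
  1 Spirantization: [nehabivzo] → [nehavivzo]
  2 Syncope: [nehavivzo] → [nehavvzo]
  result: [nehavvzo]
Order 2 then 1:
  2 Syncope: [nehabivzo] → [nehabvzo]
  1 Spirantization: no change — [nehabvzo]
  result: [nehabvzo]

2 then 1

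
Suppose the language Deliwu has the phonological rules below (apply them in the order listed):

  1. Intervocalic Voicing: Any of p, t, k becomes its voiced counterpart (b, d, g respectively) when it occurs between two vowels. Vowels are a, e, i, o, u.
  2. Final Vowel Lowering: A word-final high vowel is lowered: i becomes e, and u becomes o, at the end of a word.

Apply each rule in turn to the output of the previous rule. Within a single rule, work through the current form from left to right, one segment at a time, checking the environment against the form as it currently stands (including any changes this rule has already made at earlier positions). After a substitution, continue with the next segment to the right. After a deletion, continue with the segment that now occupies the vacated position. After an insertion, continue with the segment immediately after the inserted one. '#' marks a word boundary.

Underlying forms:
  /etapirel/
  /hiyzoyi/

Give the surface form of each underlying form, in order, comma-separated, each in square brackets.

/etapirel/:
  1 Intervocalic Voicing: [etapirel] → [edabirel]
  2 Final Vowel Lowering: no change — [edabirel]
/hiyzoyi/:
  1 Intervocalic Voicing: no change — [hiyzoyi]
  2 Final Vowel Lowering: [hiyzoyi] → [hiyzoye]

[edabirel], [hiyzoye]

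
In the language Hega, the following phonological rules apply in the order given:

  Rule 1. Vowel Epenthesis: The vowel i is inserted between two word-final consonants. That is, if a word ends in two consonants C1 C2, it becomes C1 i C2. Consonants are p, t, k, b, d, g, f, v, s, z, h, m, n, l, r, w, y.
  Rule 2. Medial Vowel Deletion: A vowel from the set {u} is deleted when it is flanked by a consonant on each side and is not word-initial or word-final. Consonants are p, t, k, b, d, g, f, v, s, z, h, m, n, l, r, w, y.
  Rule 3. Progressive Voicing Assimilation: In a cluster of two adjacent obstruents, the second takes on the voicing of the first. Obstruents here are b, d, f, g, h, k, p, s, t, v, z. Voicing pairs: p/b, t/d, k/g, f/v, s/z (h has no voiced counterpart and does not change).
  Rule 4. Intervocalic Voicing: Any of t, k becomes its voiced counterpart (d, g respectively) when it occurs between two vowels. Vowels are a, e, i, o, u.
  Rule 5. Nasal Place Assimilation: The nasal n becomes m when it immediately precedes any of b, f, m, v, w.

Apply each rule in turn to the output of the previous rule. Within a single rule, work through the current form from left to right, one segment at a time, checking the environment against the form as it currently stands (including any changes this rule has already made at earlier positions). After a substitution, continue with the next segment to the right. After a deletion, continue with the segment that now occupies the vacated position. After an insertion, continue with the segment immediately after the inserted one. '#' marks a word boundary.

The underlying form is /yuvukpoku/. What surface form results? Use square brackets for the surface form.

[yvgbogu]

Rule 1 Vowel Epenthesis: no change — [yuvukpoku]
Rule 2 Medial Vowel Deletion: [yuvukpoku] → [yvkpoku]
Rule 3 Progressive Voicing Assimilation: [yvkpoku] → [yvgboku]
Rule 4 Intervocalic Voicing: [yvgboku] → [yvgbogu]
Rule 5 Nasal Place Assimilation: no change — [yvgbogu]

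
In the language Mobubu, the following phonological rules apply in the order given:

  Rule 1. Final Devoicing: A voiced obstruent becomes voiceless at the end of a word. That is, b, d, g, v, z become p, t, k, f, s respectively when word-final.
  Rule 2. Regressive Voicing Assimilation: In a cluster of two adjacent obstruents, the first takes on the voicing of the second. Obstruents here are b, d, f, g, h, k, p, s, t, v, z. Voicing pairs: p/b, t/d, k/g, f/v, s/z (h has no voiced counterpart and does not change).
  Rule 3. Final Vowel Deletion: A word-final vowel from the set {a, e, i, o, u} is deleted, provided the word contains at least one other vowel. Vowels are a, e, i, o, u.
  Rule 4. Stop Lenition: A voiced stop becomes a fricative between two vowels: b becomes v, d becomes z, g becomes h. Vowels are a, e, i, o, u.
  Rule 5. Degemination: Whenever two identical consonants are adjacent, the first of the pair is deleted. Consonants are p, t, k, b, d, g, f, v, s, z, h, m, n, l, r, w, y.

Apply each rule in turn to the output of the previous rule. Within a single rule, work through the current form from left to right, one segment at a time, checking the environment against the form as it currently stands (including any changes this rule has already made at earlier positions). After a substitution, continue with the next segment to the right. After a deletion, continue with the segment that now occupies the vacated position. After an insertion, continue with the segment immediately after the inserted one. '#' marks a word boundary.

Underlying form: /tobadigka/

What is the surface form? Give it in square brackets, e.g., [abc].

Rule 1 Final Devoicing: no change — [tobadigka]
Rule 2 Regressive Voicing Assimilation: [tobadigka] → [tobadikka]
Rule 3 Final Vowel Deletion: [tobadikka] → [tobadikk]
Rule 4 Stop Lenition: [tobadikk] → [tovazikk]
Rule 5 Degemination: [tovazikk] → [tovazik]

[tovazik]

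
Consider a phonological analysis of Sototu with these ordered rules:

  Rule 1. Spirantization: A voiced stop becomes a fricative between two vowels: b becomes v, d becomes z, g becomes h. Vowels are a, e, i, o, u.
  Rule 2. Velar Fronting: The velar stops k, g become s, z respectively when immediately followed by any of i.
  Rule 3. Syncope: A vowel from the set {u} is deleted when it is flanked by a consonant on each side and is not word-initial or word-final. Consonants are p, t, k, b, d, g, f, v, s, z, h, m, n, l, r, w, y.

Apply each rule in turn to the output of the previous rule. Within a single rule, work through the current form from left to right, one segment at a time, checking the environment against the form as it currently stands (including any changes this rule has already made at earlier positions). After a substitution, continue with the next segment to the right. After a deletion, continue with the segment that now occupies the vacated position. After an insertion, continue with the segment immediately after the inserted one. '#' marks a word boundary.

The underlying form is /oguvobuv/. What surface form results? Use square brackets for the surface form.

[ohvovv]

Rule 1 Spirantization: [oguvobuv] → [ohuvovuv]
Rule 2 Velar Fronting: no change — [ohuvovuv]
Rule 3 Syncope: [ohuvovuv] → [ohvovv]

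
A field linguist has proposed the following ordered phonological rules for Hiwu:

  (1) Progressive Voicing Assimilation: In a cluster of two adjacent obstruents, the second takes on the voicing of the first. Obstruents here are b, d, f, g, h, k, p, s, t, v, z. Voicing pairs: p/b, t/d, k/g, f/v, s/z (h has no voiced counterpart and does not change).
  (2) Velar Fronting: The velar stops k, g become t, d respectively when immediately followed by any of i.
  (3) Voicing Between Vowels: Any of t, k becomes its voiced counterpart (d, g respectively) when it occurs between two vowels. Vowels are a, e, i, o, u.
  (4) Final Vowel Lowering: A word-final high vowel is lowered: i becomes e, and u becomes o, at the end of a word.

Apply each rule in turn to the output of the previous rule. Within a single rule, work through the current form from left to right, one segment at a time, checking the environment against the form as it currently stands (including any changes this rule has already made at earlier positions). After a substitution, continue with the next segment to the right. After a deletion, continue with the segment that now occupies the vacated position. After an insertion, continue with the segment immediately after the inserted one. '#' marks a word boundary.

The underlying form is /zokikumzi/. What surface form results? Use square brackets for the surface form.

(1) Progressive Voicing Assimilation: no change — [zokikumzi]
(2) Velar Fronting: [zokikumzi] → [zotikumzi]
(3) Voicing Between Vowels: [zotikumzi] → [zodigumzi]
(4) Final Vowel Lowering: [zodigumzi] → [zodigumze]

[zodigumze]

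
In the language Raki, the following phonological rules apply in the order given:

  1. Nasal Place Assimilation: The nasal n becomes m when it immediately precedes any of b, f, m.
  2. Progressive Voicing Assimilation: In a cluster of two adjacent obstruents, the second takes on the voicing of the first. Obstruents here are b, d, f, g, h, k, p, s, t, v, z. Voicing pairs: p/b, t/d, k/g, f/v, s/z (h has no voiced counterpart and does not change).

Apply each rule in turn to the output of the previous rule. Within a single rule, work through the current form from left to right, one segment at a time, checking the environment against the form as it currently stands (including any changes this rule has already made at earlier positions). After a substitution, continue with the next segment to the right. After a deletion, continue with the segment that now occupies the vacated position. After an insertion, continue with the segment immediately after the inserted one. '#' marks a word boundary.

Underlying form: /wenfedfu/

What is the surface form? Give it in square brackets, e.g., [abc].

[wemfedvu]

1 Nasal Place Assimilation: [wenfedfu] → [wemfedfu]
2 Progressive Voicing Assimilation: [wemfedfu] → [wemfedvu]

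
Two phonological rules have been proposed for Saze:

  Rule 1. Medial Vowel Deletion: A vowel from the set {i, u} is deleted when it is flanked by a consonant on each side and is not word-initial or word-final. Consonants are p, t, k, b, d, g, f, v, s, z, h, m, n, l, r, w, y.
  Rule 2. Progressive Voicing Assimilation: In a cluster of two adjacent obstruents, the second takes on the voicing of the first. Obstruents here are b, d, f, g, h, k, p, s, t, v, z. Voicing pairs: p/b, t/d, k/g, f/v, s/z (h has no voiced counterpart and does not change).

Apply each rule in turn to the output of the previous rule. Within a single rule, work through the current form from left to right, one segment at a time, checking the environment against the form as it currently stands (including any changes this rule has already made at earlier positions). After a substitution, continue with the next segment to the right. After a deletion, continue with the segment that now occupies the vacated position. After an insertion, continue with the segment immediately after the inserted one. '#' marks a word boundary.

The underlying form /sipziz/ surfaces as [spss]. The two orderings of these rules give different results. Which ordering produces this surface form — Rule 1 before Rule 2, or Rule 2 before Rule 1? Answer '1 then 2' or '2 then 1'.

Order 1 then 2:
  1 Medial Vowel Deletion: [sipziz] → [spzz]
  2 Progressive Voicing Assimilation: [spzz] → [spss]
  result: [spss]
Order 2 then 1:
  2 Progressive Voicing Assimilation: [sipziz] → [sipsiz]
  1 Medial Vowel Deletion: [sipsiz] → [spsz]
  result: [spsz]

1 then 2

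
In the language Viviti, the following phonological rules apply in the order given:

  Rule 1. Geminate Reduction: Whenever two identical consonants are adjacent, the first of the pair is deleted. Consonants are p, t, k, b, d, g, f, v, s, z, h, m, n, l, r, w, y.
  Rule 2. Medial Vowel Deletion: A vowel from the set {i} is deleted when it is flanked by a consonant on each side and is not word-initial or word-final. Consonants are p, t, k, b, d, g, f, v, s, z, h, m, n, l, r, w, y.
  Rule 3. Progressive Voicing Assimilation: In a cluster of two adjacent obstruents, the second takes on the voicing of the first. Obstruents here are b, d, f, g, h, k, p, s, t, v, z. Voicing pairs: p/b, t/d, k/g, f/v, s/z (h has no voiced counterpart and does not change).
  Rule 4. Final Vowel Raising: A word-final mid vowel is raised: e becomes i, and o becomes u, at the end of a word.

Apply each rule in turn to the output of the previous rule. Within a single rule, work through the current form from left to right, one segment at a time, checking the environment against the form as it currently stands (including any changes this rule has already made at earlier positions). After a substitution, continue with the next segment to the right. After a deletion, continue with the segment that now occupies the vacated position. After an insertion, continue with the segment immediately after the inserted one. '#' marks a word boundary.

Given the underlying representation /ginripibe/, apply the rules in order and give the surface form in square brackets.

Rule 1 Geminate Reduction: no change — [ginripibe]
Rule 2 Medial Vowel Deletion: [ginripibe] → [gnrpbe]
Rule 3 Progressive Voicing Assimilation: [gnrpbe] → [gnrppe]
Rule 4 Final Vowel Raising: [gnrppe] → [gnrppi]

[gnrppi]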